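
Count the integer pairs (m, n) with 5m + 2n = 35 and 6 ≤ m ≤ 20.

gcd(5, 2) = 1.
By Bézout, 5×(1) + 2×(-2) = 1.
Particular solution: (1, 15).
General solution: m = 1 + 2t, n = 15 - 5t for integer t.
6 ≤ 1 + 2t ≤ 20 gives t ∈ [3, 9], which is 7 values.

7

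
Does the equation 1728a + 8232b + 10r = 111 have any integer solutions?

no

gcd(8232, 1728):
  8232 = 4·1728 + 1320
  1728 = 1·1320 + 408
  1320 = 3·408 + 96
  408 = 4·96 + 24
  96 = 4·24
so gcd(8232, 1728) = 24.
gcd(24, 10) = 2.
2 does not divide 111 (remainder 1), so no integer solutions.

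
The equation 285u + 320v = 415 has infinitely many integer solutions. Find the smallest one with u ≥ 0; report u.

gcd(320, 285) = 5  (320 = 1×285 + 35, 285 = 8×35 + 5, 35 = 7×5).
5 divides 415, so solutions exist.
Back-substituting, 285×(9) + 320×(-8) = 5.
Scale by 415/5 = 83: (u₀, v₀) = (747, -664).
General solution: u = 747 + 64t, v = -664 - 57t for integer t.
u ≥ 0: smallest is 747 mod 64 = 43 (at t = -11), with v = -37.

43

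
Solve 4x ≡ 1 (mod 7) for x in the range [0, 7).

gcd(7, 4) = 1  (7 = 1×4 + 3, 4 = 1×3 + 1, 3 = 3×1).
Back-substituting, 4×(2) + 7×(-1) = 1.
So 4×2 ≡ 1 (mod 7), and 2 mod 7 = 2.

2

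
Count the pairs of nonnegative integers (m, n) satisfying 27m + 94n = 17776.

7

gcd(94, 27):
  94 = 3*27 + 13
  27 = 2*13 + 1
  13 = 13*1
so gcd(94, 27) = 1.
Back-substitute for Bézout coefficients:
  1 = 27 - 2*13
  ... = 27*(7) + 94*(-2)
Scale by 17776: one solution is (124432, -35552). Reduce m mod 94: (70, 169).
General: m = 70 + 94t, n = 169 - 27t.
m ≥ 0 ⇒ t ≥ 0; n ≥ 0 ⇒ t ≤ 6. So t ∈ [0, 6]: 7 solutions.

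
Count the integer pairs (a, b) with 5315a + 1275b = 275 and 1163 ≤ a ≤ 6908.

22

gcd(5315, 1275) = 5  (5315 = 4×1275 + 215, 1275 = 5×215 + 200, 215 = 1×200 + 15, 200 = 13×15 + 5, 15 = 3×5).
Back-substituting, 5315×(-83) + 1275×(346) = 5.
Scale by 55: particular solution (-4565, 19030); reduce a mod 255: (25, -104).
General solution: a = 25 + 255t, b = -104 - 1063t for integer t.
1163 ≤ 25 + 255t ≤ 6908 gives t ∈ [5, 26], which is 22 values.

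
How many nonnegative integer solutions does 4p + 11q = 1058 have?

gcd(11, 4) = 1  (11 = 2×4 + 3, 4 = 1×3 + 1, 3 = 3×1).
Back-substituting, 4×(3) + 11×(-1) = 1.
Scale by 1058: one solution is (3174, -1058). Reduce p mod 11: (6, 94).
General: p = 6 + 11t, q = 94 - 4t.
p ≥ 0 ⇒ t ≥ 0; q ≥ 0 ⇒ t ≤ 23. So t ∈ [0, 23]: 24 solutions.

24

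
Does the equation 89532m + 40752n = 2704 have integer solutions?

gcd(89532, 40752):
  89532 = 2×40752 + 8028
  40752 = 5×8028 + 612
  8028 = 13×612 + 72
  612 = 8×72 + 36
  72 = 2×36
so gcd(89532, 40752) = 36.
36 does not divide 2704 (remainder 4), so no integer solutions.

no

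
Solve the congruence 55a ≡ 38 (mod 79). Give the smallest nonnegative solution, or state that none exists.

gcd(79, 55) = 1.
1 divides 38, so solutions exist.
By Bézout, 55*(23) + 79*(-16) = 1.
So 55*(23) ≡ 1 (mod 79); multiply by 38: a ≡ 874 (mod 79).
Smallest nonnegative: a = 874 mod 79 = 5.

5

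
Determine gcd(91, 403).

13

gcd(403, 91):
  403 = 4*91 + 39
  91 = 2*39 + 13
  39 = 3*13
so gcd(403, 91) = 13.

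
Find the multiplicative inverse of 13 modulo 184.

gcd(184, 13):
  184 = 14×13 + 2
  13 = 6×2 + 1
  2 = 2×1
so gcd(184, 13) = 1.
Back-substitute for Bézout coefficients:
  1 = 13 - 6×2
  ... = 13×(85) + 184×(-6)
So 13×85 ≡ 1 (mod 184), and 85 mod 184 = 85.

85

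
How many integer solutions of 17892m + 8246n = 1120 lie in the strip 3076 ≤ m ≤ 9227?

10

gcd(17892, 8246) = 14.
By Bézout, 17892·(-53) + 8246·(115) = 14.
Particular solution: (472, -1024).
General solution: m = 472 + 589t, n = -1024 - 1278t for integer t.
3076 ≤ 472 + 589t ≤ 9227 gives t ∈ [5, 14], which is 10 values.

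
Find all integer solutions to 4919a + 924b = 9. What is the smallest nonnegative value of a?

gcd(4919, 924) = 1  (4919 = 5*924 + 299, 924 = 3*299 + 27, 299 = 11*27 + 2, 27 = 13*2 + 1, 2 = 2*1).
1 divides 9, so solutions exist.
Back-substituting, 4919*(-445) + 924*(2369) = 1.
Scale by 9/1 = 9: (a₀, b₀) = (-4005, 21321).
General solution: a = -4005 + 924t, b = 21321 - 4919t for integer t.
a ≥ 0: smallest is -4005 mod 924 = 615 (at t = 5), with b = -3274.

615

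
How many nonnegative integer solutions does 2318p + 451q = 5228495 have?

gcd(2318, 451) = 1  (2318 = 5·451 + 63, 451 = 7·63 + 10, 63 = 6·10 + 3, 10 = 3·3 + 1, 3 = 3·1).
Back-substituting, 2318·(-136) + 451·(699) = 1.
Scale by 5228495: one solution is (-711075320, 3654718005). Reduce p mod 451: (144, 10853).
General: p = 144 + 451t, q = 10853 - 2318t.
p ≥ 0 ⇒ t ≥ 0; q ≥ 0 ⇒ t ≤ 4. So t ∈ [0, 4]: 5 solutions.

5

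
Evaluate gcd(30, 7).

1

gcd(30, 7) = 1  (30 = 4×7 + 2, 7 = 3×2 + 1, 2 = 2×1).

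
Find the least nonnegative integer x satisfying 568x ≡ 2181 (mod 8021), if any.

gcd(8021, 568):
  8021 = 14*568 + 69
  568 = 8*69 + 16
  69 = 4*16 + 5
  16 = 3*5 + 1
  5 = 5*1
so gcd(8021, 568) = 1.
1 divides 2181, so solutions exist.
Back-substitute for Bézout coefficients:
  1 = 16 - 3*5
  ... = 568*(1511) + 8021*(-107)
So 568*(1511) ≡ 1 (mod 8021); multiply by 2181: x ≡ 3295491 (mod 8021).
Smallest nonnegative: x = 3295491 mod 8021 = 6881.

6881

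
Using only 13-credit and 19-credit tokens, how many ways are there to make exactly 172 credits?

1

Need nonnegative integers with 13j + 19k = 172.
gcd(13, 19) = 1, and 13·(3) + 19·(-2) = 1.
So (j₀, k₀) = (516, -344); general j = 516 + 19t, k = -344 - 13t.
j ≥ 0 ⇒ t ≥ -27; k ≥ 0 ⇒ t ≤ -27. That's 1 value of t.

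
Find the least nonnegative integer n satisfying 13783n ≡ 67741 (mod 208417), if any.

no solution

gcd(208417, 13783) = 11  (208417 = 15×13783 + 1672, 13783 = 8×1672 + 407, 1672 = 4×407 + 44, 407 = 9×44 + 11, 44 = 4×11).
11 does not divide 67741, so the congruence has no solution.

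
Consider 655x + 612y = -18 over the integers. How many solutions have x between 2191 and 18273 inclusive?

gcd(655, 612) = 1.
By Bézout, 655·(-185) + 612·(198) = 1.
Particular solution: (270, -289).
General solution: x = 270 + 612t, y = -289 - 655t for integer t.
2191 ≤ 270 + 612t ≤ 18273 gives t ∈ [4, 29], which is 26 values.

26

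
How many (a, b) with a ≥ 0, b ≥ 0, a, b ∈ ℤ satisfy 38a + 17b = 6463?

gcd(38, 17):
  38 = 2*17 + 4
  17 = 4*4 + 1
  4 = 4*1
so gcd(38, 17) = 1.
Back-substitute for Bézout coefficients:
  1 = 17 - 4*4
  ... = 38*(-4) + 17*(9)
Scale by 6463: one solution is (-25852, 58167). Reduce a mod 17: (5, 369).
General: a = 5 + 17t, b = 369 - 38t.
a ≥ 0 ⇒ t ≥ 0; b ≥ 0 ⇒ t ≤ 9. So t ∈ [0, 9]: 10 solutions.

10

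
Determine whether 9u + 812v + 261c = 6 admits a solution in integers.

gcd(812, 9) = 1  (812 = 90*9 + 2, 9 = 4*2 + 1, 2 = 2*1).
gcd(1, 261) = 1.
1 divides 6, so integer solutions exist.

yes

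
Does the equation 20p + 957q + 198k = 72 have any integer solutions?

gcd(957, 20) = 1.
gcd(1, 198) = 1.
1 divides 72, so integer solutions exist.

yes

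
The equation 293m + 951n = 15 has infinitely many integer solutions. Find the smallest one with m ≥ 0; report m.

39

gcd(951, 293) = 1.
1 divides 15, so solutions exist.
By Bézout, 293·(383) + 951·(-118) = 1.
Scale by 15/1 = 15: (m₀, n₀) = (5745, -1770).
General solution: m = 5745 + 951t, n = -1770 - 293t for integer t.
m ≥ 0: smallest is 5745 mod 951 = 39 (at t = -6), with n = -12.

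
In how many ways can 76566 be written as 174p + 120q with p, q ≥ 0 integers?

22

gcd(174, 120) = 6  (174 = 1×120 + 54, 120 = 2×54 + 12, 54 = 4×12 + 6, 12 = 2×6).
Back-substituting, 174×(9) + 120×(-13) = 6.
Scale by 12761: one solution is (114849, -165893). Reduce p mod 20: (9, 625).
General: p = 9 + 20t, q = 625 - 29t.
p ≥ 0 ⇒ t ≥ 0; q ≥ 0 ⇒ t ≤ 21. So t ∈ [0, 21]: 22 solutions.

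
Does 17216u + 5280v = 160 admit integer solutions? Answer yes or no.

gcd(17216, 5280) = 32  (17216 = 3×5280 + 1376, 5280 = 3×1376 + 1152, 1376 = 1×1152 + 224, 1152 = 5×224 + 32, 224 = 7×32).
32 divides 160, so integer solutions exist.

yes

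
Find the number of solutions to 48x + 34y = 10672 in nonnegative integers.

gcd(48, 34) = 2  (48 = 1·34 + 14, 34 = 2·14 + 6, 14 = 2·6 + 2, 6 = 3·2).
Back-substituting, 48·(5) + 34·(-7) = 2.
Scale by 5336: one solution is (26680, -37352). Reduce x mod 17: (7, 304).
General: x = 7 + 17t, y = 304 - 24t.
x ≥ 0 ⇒ t ≥ 0; y ≥ 0 ⇒ t ≤ 12. So t ∈ [0, 12]: 13 solutions.

13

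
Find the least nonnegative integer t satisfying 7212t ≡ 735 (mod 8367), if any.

760

gcd(8367, 7212) = 3  (8367 = 1·7212 + 1155, 7212 = 6·1155 + 282, 1155 = 4·282 + 27, 282 = 10·27 + 12, 27 = 2·12 + 3, 12 = 4·3).
3 divides 735, so solutions exist.
Back-substituting, 7212·(-623) + 8367·(537) = 3.
So 7212·(-623) ≡ 3 (mod 8367); multiply by 245: t ≡ -152635 (mod 2789).
Smallest nonnegative: t = -152635 mod 2789 = 760.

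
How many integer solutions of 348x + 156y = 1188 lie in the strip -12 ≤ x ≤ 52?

gcd(348, 156) = 12.
By Bézout, 348×(-4) + 156×(9) = 12.
Particular solution: (7, -8).
General solution: x = 7 + 13t, y = -8 - 29t for integer t.
-12 ≤ 7 + 13t ≤ 52 gives t ∈ [-1, 3], which is 5 values.

5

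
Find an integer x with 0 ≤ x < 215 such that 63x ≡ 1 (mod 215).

157

gcd(215, 63) = 1.
By Bézout, 63×(-58) + 215×(17) = 1.
So 63×-58 ≡ 1 (mod 215), and -58 mod 215 = 157.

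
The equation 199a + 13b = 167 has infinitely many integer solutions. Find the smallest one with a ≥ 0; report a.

gcd(199, 13) = 1  (199 = 15·13 + 4, 13 = 3·4 + 1, 4 = 4·1).
1 divides 167, so solutions exist.
Back-substituting, 199·(-3) + 13·(46) = 1.
Scale by 167/1 = 167: (a₀, b₀) = (-501, 7682).
General solution: a = -501 + 13t, b = 7682 - 199t for integer t.
a ≥ 0: smallest is -501 mod 13 = 6 (at t = 39), with b = -79.

6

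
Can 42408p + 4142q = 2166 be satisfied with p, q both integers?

gcd(42408, 4142):
  42408 = 10*4142 + 988
  4142 = 4*988 + 190
  988 = 5*190 + 38
  190 = 5*38
so gcd(42408, 4142) = 38.
38 divides 2166, so integer solutions exist.

yes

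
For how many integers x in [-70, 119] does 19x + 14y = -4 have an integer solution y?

gcd(19, 14) = 1  (19 = 1·14 + 5, 14 = 2·5 + 4, 5 = 1·4 + 1, 4 = 4·1).
Back-substituting, 19·(3) + 14·(-4) = 1.
Scale by -4: particular solution (-12, 16); reduce x mod 14: (2, -3).
General solution: x = 2 + 14t, y = -3 - 19t for integer t.
-70 ≤ 2 + 14t ≤ 119 gives t ∈ [-5, 8], which is 14 values.

14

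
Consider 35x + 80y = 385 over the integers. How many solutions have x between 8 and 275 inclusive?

gcd(80, 35) = 5.
By Bézout, 35*(7) + 80*(-3) = 5.
Particular solution: (11, 0).
General solution: x = 11 + 16t, y = 0 - 7t for integer t.
8 ≤ 11 + 16t ≤ 275 gives t ∈ [0, 16], which is 17 values.

17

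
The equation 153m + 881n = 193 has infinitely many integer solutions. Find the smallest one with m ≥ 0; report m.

gcd(881, 153) = 1  (881 = 5×153 + 116, 153 = 1×116 + 37, 116 = 3×37 + 5, 37 = 7×5 + 2, 5 = 2×2 + 1, 2 = 2×1).
1 divides 193, so solutions exist.
Back-substituting, 153×(-357) + 881×(62) = 1.
Scale by 193/1 = 193: (m₀, n₀) = (-68901, 11966).
General solution: m = -68901 + 881t, n = 11966 - 153t for integer t.
m ≥ 0: smallest is -68901 mod 881 = 698 (at t = 79), with n = -121.

698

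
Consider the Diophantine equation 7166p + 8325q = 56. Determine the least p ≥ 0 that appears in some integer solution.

gcd(8325, 7166):
  8325 = 1·7166 + 1159
  7166 = 6·1159 + 212
  1159 = 5·212 + 99
  212 = 2·99 + 14
  99 = 7·14 + 1
  14 = 14·1
so gcd(8325, 7166) = 1.
1 divides 56, so solutions exist.
Back-substitute for Bézout coefficients:
  1 = 99 - 7·14
  ... = 7166·(-589) + 8325·(507)
Scale by 56/1 = 56: (p₀, q₀) = (-32984, 28392).
General solution: p = -32984 + 8325t, q = 28392 - 7166t for integer t.
p ≥ 0: smallest is -32984 mod 8325 = 316 (at t = 4), with q = -272.

316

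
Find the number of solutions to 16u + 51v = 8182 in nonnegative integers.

10

gcd(51, 16) = 1  (51 = 3·16 + 3, 16 = 5·3 + 1, 3 = 3·1).
Back-substituting, 16·(16) + 51·(-5) = 1.
Scale by 8182: one solution is (130912, -40910). Reduce u mod 51: (46, 146).
General: u = 46 + 51t, v = 146 - 16t.
u ≥ 0 ⇒ t ≥ 0; v ≥ 0 ⇒ t ≤ 9. So t ∈ [0, 9]: 10 solutions.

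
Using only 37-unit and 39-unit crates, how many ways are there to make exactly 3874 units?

Need nonnegative integers with 37j + 39k = 3874.
gcd(37, 39) = 1, and 37·(19) + 39·(-18) = 1.
So (j₀, k₀) = (73606, -69732); general j = 73606 + 39t, k = -69732 - 37t.
j ≥ 0 ⇒ t ≥ -1887; k ≥ 0 ⇒ t ≤ -1885. That's 3 values of t.

3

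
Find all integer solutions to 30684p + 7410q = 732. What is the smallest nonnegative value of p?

gcd(30684, 7410) = 6  (30684 = 4×7410 + 1044, 7410 = 7×1044 + 102, 1044 = 10×102 + 24, 102 = 4×24 + 6, 24 = 4×6).
6 divides 732, so solutions exist.
Back-substituting, 30684×(-291) + 7410×(1205) = 6.
Scale by 732/6 = 122: (p₀, q₀) = (-35502, 147010).
General solution: p = -35502 + 1235t, q = 147010 - 5114t for integer t.
p ≥ 0: smallest is -35502 mod 1235 = 313 (at t = 29), with q = -1296.

313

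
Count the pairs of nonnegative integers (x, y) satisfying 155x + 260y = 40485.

5

gcd(260, 155):
  260 = 1×155 + 105
  155 = 1×105 + 50
  105 = 2×50 + 5
  50 = 10×5
so gcd(260, 155) = 5.
Back-substitute for Bézout coefficients:
  5 = 105 - 2×50
  ... = 155×(-5) + 260×(3)
Scale by 8097: one solution is (-40485, 24291). Reduce x mod 52: (23, 142).
General: x = 23 + 52t, y = 142 - 31t.
x ≥ 0 ⇒ t ≥ 0; y ≥ 0 ⇒ t ≤ 4. So t ∈ [0, 4]: 5 solutions.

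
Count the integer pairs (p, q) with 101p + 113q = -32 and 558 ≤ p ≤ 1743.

10

gcd(113, 101) = 1  (113 = 1*101 + 12, 101 = 8*12 + 5, 12 = 2*5 + 2, 5 = 2*2 + 1, 2 = 2*1).
Back-substituting, 101*(47) + 113*(-42) = 1.
Scale by -32: particular solution (-1504, 1344); reduce p mod 113: (78, -70).
General solution: p = 78 + 113t, q = -70 - 101t for integer t.
558 ≤ 78 + 113t ≤ 1743 gives t ∈ [5, 14], which is 10 values.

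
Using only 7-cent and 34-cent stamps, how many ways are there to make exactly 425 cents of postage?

2

Need nonnegative integers with 7j + 34k = 425.
gcd(7, 34) = 1, and 7·(5) + 34·(-1) = 1.
So (j₀, k₀) = (2125, -425); general j = 2125 + 34t, k = -425 - 7t.
j ≥ 0 ⇒ t ≥ -62; k ≥ 0 ⇒ t ≤ -61. That's 2 values of t.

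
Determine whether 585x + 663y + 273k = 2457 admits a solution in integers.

yes

gcd(663, 585) = 39  (663 = 1×585 + 78, 585 = 7×78 + 39, 78 = 2×39).
gcd(39, 273) = 39.
39 divides 2457, so integer solutions exist.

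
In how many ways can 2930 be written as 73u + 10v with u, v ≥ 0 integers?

5

gcd(73, 10) = 1.
By Bézout, 73·(-3) + 10·(22) = 1.
One solution: (0, 293).
General: u = 0 + 10t, v = 293 - 73t.
u ≥ 0 ⇒ t ≥ 0; v ≥ 0 ⇒ t ≤ 4. So t ∈ [0, 4]: 5 solutions.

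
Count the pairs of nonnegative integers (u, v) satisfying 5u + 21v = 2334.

gcd(21, 5) = 1  (21 = 4*5 + 1, 5 = 5*1).
Back-substituting, 5*(-4) + 21*(1) = 1.
Scale by 2334: one solution is (-9336, 2334). Reduce u mod 21: (9, 109).
General: u = 9 + 21t, v = 109 - 5t.
u ≥ 0 ⇒ t ≥ 0; v ≥ 0 ⇒ t ≤ 21. So t ∈ [0, 21]: 22 solutions.

22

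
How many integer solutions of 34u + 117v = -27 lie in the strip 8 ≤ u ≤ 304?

gcd(117, 34) = 1.
By Bézout, 34×(31) + 117×(-9) = 1.
Particular solution: (99, -29).
General solution: u = 99 + 117t, v = -29 - 34t for integer t.
8 ≤ 99 + 117t ≤ 304 gives t ∈ [0, 1], which is 2 values.

2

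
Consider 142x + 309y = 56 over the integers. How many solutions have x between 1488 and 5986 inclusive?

14

gcd(309, 142):
  309 = 2*142 + 25
  142 = 5*25 + 17
  25 = 1*17 + 8
  17 = 2*8 + 1
  8 = 8*1
so gcd(309, 142) = 1.
Back-substitute for Bézout coefficients:
  1 = 17 - 2*8
  ... = 142*(37) + 309*(-17)
Scale by 56: particular solution (2072, -952); reduce x mod 309: (218, -100).
General solution: x = 218 + 309t, y = -100 - 142t for integer t.
1488 ≤ 218 + 309t ≤ 5986 gives t ∈ [5, 18], which is 14 values.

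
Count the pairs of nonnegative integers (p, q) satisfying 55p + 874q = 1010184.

gcd(874, 55):
  874 = 15*55 + 49
  55 = 1*49 + 6
  49 = 8*6 + 1
  6 = 6*1
so gcd(874, 55) = 1.
Back-substitute for Bézout coefficients:
  1 = 49 - 8*6
  ... = 55*(-143) + 874*(9)
Scale by 1010184: one solution is (-144456312, 9091656). Reduce p mod 874: (156, 1146).
General: p = 156 + 874t, q = 1146 - 55t.
p ≥ 0 ⇒ t ≥ 0; q ≥ 0 ⇒ t ≤ 20. So t ∈ [0, 20]: 21 solutions.

21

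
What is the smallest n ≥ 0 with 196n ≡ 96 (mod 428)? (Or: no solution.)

gcd(428, 196) = 4  (428 = 2·196 + 36, 196 = 5·36 + 16, 36 = 2·16 + 4, 16 = 4·4).
4 divides 96, so solutions exist.
Back-substituting, 196·(-24) + 428·(11) = 4.
So 196·(-24) ≡ 4 (mod 428); multiply by 24: n ≡ -576 (mod 107).
Smallest nonnegative: n = -576 mod 107 = 66.

66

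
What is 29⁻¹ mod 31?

gcd(31, 29):
  31 = 1·29 + 2
  29 = 14·2 + 1
  2 = 2·1
so gcd(31, 29) = 1.
Back-substitute for Bézout coefficients:
  1 = 29 - 14·2
  ... = 29·(15) + 31·(-14)
So 29·15 ≡ 1 (mod 31), and 15 mod 31 = 15.

15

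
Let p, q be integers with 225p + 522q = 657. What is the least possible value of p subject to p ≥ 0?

47

gcd(522, 225):
  522 = 2*225 + 72
  225 = 3*72 + 9
  72 = 8*9
so gcd(522, 225) = 9.
9 divides 657, so solutions exist.
Back-substitute for Bézout coefficients:
  9 = 225 - 3*72
  ... = 225*(7) + 522*(-3)
Scale by 657/9 = 73: (p₀, q₀) = (511, -219).
General solution: p = 511 + 58t, q = -219 - 25t for integer t.
p ≥ 0: smallest is 511 mod 58 = 47 (at t = -8), with q = -19.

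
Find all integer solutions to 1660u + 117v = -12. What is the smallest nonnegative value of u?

42

gcd(1660, 117):
  1660 = 14·117 + 22
  117 = 5·22 + 7
  22 = 3·7 + 1
  7 = 7·1
so gcd(1660, 117) = 1.
1 divides -12, so solutions exist.
Back-substitute for Bézout coefficients:
  1 = 22 - 3·7
  ... = 1660·(16) + 117·(-227)
Scale by -12/1 = -12: (u₀, v₀) = (-192, 2724).
General solution: u = -192 + 117t, v = 2724 - 1660t for integer t.
u ≥ 0: smallest is -192 mod 117 = 42 (at t = 2), with v = -596.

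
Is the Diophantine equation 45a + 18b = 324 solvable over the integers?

gcd(45, 18):
  45 = 2×18 + 9
  18 = 2×9
so gcd(45, 18) = 9.
9 divides 324, so integer solutions exist.

yes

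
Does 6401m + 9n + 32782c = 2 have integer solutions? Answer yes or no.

gcd(6401, 9) = 1  (6401 = 711·9 + 2, 9 = 4·2 + 1, 2 = 2·1).
gcd(1, 32782) = 1.
1 divides 2, so integer solutions exist.

yes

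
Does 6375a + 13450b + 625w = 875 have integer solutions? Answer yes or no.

gcd(13450, 6375) = 25  (13450 = 2×6375 + 700, 6375 = 9×700 + 75, 700 = 9×75 + 25, 75 = 3×25).
gcd(25, 625) = 25.
25 divides 875, so integer solutions exist.

yes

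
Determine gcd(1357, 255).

gcd(1357, 255) = 1  (1357 = 5·255 + 82, 255 = 3·82 + 9, 82 = 9·9 + 1, 9 = 9·1).

1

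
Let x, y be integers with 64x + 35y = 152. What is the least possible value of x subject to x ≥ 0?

gcd(64, 35) = 1  (64 = 1×35 + 29, 35 = 1×29 + 6, 29 = 4×6 + 5, 6 = 1×5 + 1, 5 = 5×1).
1 divides 152, so solutions exist.
Back-substituting, 64×(-6) + 35×(11) = 1.
Scale by 152/1 = 152: (x₀, y₀) = (-912, 1672).
General solution: x = -912 + 35t, y = 1672 - 64t for integer t.
x ≥ 0: smallest is -912 mod 35 = 33 (at t = 27), with y = -56.

33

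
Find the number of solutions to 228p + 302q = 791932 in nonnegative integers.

gcd(302, 228) = 2.
By Bézout, 228*(-49) + 302*(37) = 2.
One solution: (109, 2540).
General: p = 109 + 151t, q = 2540 - 114t.
p ≥ 0 ⇒ t ≥ 0; q ≥ 0 ⇒ t ≤ 22. So t ∈ [0, 22]: 23 solutions.

23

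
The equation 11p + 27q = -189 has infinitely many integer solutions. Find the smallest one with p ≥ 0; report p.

0

gcd(27, 11):
  27 = 2*11 + 5
  11 = 2*5 + 1
  5 = 5*1
so gcd(27, 11) = 1.
1 divides -189, so solutions exist.
Back-substitute for Bézout coefficients:
  1 = 11 - 2*5
  ... = 11*(5) + 27*(-2)
Scale by -189/1 = -189: (p₀, q₀) = (-945, 378).
General solution: p = -945 + 27t, q = 378 - 11t for integer t.
p ≥ 0: smallest is -945 mod 27 = 0 (at t = 35), with q = -7.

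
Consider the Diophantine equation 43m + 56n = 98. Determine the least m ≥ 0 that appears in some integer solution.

gcd(56, 43) = 1  (56 = 1·43 + 13, 43 = 3·13 + 4, 13 = 3·4 + 1, 4 = 4·1).
1 divides 98, so solutions exist.
Back-substituting, 43·(-13) + 56·(10) = 1.
Scale by 98/1 = 98: (m₀, n₀) = (-1274, 980).
General solution: m = -1274 + 56t, n = 980 - 43t for integer t.
m ≥ 0: smallest is -1274 mod 56 = 14 (at t = 23), with n = -9.

14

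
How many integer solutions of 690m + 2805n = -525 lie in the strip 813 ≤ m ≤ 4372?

gcd(2805, 690) = 15  (2805 = 4×690 + 45, 690 = 15×45 + 15, 45 = 3×15).
Back-substituting, 690×(61) + 2805×(-15) = 15.
Scale by -35: particular solution (-2135, 525); reduce m mod 187: (109, -27).
General solution: m = 109 + 187t, n = -27 - 46t for integer t.
813 ≤ 109 + 187t ≤ 4372 gives t ∈ [4, 22], which is 19 values.

19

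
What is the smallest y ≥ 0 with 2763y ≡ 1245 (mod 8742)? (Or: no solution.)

gcd(8742, 2763) = 3  (8742 = 3*2763 + 453, 2763 = 6*453 + 45, 453 = 10*45 + 3, 45 = 15*3).
3 divides 1245, so solutions exist.
Back-substituting, 2763*(-193) + 8742*(61) = 3.
So 2763*(-193) ≡ 3 (mod 8742); multiply by 415: y ≡ -80095 (mod 2914).
Smallest nonnegative: y = -80095 mod 2914 = 1497.

1497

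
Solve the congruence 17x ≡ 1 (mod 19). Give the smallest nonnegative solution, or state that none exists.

9

gcd(19, 17) = 1.
1 divides 1, so solutions exist.
By Bézout, 17×(9) + 19×(-8) = 1.
So 17×(9) ≡ 1 (mod 19); multiply by 1: x ≡ 9 (mod 19).
Smallest nonnegative: x = 9 mod 19 = 9.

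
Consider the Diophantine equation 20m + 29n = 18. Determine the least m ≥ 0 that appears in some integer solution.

gcd(29, 20) = 1.
1 divides 18, so solutions exist.
By Bézout, 20×(-13) + 29×(9) = 1.
Scale by 18/1 = 18: (m₀, n₀) = (-234, 162).
General solution: m = -234 + 29t, n = 162 - 20t for integer t.
m ≥ 0: smallest is -234 mod 29 = 27 (at t = 9), with n = -18.

27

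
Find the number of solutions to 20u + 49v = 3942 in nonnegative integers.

4

gcd(49, 20) = 1.
By Bézout, 20*(-22) + 49*(9) = 1.
One solution: (6, 78).
General: u = 6 + 49t, v = 78 - 20t.
u ≥ 0 ⇒ t ≥ 0; v ≥ 0 ⇒ t ≤ 3. So t ∈ [0, 3]: 4 solutions.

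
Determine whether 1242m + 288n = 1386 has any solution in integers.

yes

gcd(1242, 288) = 18.
18 divides 1386, so integer solutions exist.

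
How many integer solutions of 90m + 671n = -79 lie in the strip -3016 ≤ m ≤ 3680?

gcd(671, 90):
  671 = 7*90 + 41
  90 = 2*41 + 8
  41 = 5*8 + 1
  8 = 8*1
so gcd(671, 90) = 1.
Back-substitute for Bézout coefficients:
  1 = 41 - 5*8
  ... = 90*(-82) + 671*(11)
Scale by -79: particular solution (6478, -869); reduce m mod 671: (439, -59).
General solution: m = 439 + 671t, n = -59 - 90t for integer t.
-3016 ≤ 439 + 671t ≤ 3680 gives t ∈ [-5, 4], which is 10 values.

10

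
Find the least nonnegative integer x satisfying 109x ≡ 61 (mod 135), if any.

gcd(135, 109) = 1.
1 divides 61, so solutions exist.
By Bézout, 109·(-26) + 135·(21) = 1.
So 109·(-26) ≡ 1 (mod 135); multiply by 61: x ≡ -1586 (mod 135).
Smallest nonnegative: x = -1586 mod 135 = 34.

34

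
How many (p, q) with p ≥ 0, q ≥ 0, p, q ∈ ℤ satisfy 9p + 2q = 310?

18

gcd(9, 2):
  9 = 4*2 + 1
  2 = 2*1
so gcd(9, 2) = 1.
Back-substitute for Bézout coefficients:
  1 = 9 - 4*2
  ... = 9*(1) + 2*(-4)
Scale by 310: one solution is (310, -1240). Reduce p mod 2: (0, 155).
General: p = 0 + 2t, q = 155 - 9t.
p ≥ 0 ⇒ t ≥ 0; q ≥ 0 ⇒ t ≤ 17. So t ∈ [0, 17]: 18 solutions.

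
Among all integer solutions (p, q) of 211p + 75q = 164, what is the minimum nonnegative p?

gcd(211, 75) = 1  (211 = 2·75 + 61, 75 = 1·61 + 14, 61 = 4·14 + 5, 14 = 2·5 + 4, 5 = 1·4 + 1, 4 = 4·1).
1 divides 164, so solutions exist.
Back-substituting, 211·(16) + 75·(-45) = 1.
Scale by 164/1 = 164: (p₀, q₀) = (2624, -7380).
General solution: p = 2624 + 75t, q = -7380 - 211t for integer t.
p ≥ 0: smallest is 2624 mod 75 = 74 (at t = -34), with q = -206.

74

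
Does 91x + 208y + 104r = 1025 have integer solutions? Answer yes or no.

no

gcd(208, 91) = 13.
gcd(13, 104) = 13.
13 does not divide 1025 (remainder 11), so no integer solutions.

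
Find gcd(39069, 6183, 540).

gcd(39069, 6183):
  39069 = 6·6183 + 1971
  6183 = 3·1971 + 270
  1971 = 7·270 + 81
  270 = 3·81 + 27
  81 = 3·27
so gcd(39069, 6183) = 27.
gcd(27, 540) = 27.

27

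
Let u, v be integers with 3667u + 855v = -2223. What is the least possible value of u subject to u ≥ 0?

36

gcd(3667, 855):
  3667 = 4·855 + 247
  855 = 3·247 + 114
  247 = 2·114 + 19
  114 = 6·19
so gcd(3667, 855) = 19.
19 divides -2223, so solutions exist.
Back-substitute for Bézout coefficients:
  19 = 247 - 2·114
  ... = 3667·(7) + 855·(-30)
Scale by -2223/19 = -117: (u₀, v₀) = (-819, 3510).
General solution: u = -819 + 45t, v = 3510 - 193t for integer t.
u ≥ 0: smallest is -819 mod 45 = 36 (at t = 19), with v = -157.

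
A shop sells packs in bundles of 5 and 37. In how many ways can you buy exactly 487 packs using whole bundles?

3

Need nonnegative integers with 5j + 37k = 487.
gcd(5, 37) = 1, and 5·(15) + 37·(-2) = 1.
So (j₀, k₀) = (7305, -974); general j = 7305 + 37t, k = -974 - 5t.
j ≥ 0 ⇒ t ≥ -197; k ≥ 0 ⇒ t ≤ -195. That's 3 values of t.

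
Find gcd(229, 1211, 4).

gcd(1211, 229) = 1.
gcd(1, 4) = 1.

1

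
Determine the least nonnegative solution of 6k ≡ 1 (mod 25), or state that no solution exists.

21

gcd(25, 6) = 1.
1 divides 1, so solutions exist.
By Bézout, 6×(-4) + 25×(1) = 1.
So 6×(-4) ≡ 1 (mod 25); multiply by 1: k ≡ -4 (mod 25).
Smallest nonnegative: k = -4 mod 25 = 21.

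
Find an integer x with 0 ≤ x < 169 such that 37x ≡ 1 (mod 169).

gcd(169, 37):
  169 = 4×37 + 21
  37 = 1×21 + 16
  21 = 1×16 + 5
  16 = 3×5 + 1
  5 = 5×1
so gcd(169, 37) = 1.
Back-substitute for Bézout coefficients:
  1 = 16 - 3×5
  ... = 37×(32) + 169×(-7)
So 37×32 ≡ 1 (mod 169), and 32 mod 169 = 32.

32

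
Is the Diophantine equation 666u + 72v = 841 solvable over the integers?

gcd(666, 72) = 18  (666 = 9·72 + 18, 72 = 4·18).
18 does not divide 841 (remainder 13), so no integer solutions.

no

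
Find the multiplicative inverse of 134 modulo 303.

gcd(303, 134) = 1.
By Bézout, 134×(-52) + 303×(23) = 1.
So 134×-52 ≡ 1 (mod 303), and -52 mod 303 = 251.

251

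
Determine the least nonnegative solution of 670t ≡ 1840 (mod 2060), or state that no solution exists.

gcd(2060, 670) = 10.
10 divides 1840, so solutions exist.
By Bézout, 670×(-83) + 2060×(27) = 10.
So 670×(-83) ≡ 10 (mod 2060); multiply by 184: t ≡ -15272 (mod 206).
Smallest nonnegative: t = -15272 mod 206 = 178.

178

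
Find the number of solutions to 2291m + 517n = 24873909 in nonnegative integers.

gcd(2291, 517):
  2291 = 4·517 + 223
  517 = 2·223 + 71
  223 = 3·71 + 10
  71 = 7·10 + 1
  10 = 10·1
so gcd(2291, 517) = 1.
Back-substitute for Bézout coefficients:
  1 = 71 - 7·10
  ... = 2291·(-51) + 517·(226)
Scale by 24873909: one solution is (-1268569359, 5621503434). Reduce m mod 517: (262, 46951).
General: m = 262 + 517t, n = 46951 - 2291t.
m ≥ 0 ⇒ t ≥ 0; n ≥ 0 ⇒ t ≤ 20. So t ∈ [0, 20]: 21 solutions.

21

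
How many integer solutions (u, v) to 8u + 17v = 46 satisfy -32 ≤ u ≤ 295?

19

gcd(17, 8) = 1.
By Bézout, 8·(-2) + 17·(1) = 1.
Particular solution: (10, -2).
General solution: u = 10 + 17t, v = -2 - 8t for integer t.
-32 ≤ 10 + 17t ≤ 295 gives t ∈ [-2, 16], which is 19 values.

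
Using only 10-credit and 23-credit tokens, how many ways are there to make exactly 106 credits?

Need nonnegative integers with 10j + 23k = 106.
gcd(10, 23) = 1, and 10·(7) + 23·(-3) = 1.
So (j₀, k₀) = (742, -318); general j = 742 + 23t, k = -318 - 10t.
j ≥ 0 ⇒ t ≥ -32; k ≥ 0 ⇒ t ≤ -32. That's 1 value of t.

1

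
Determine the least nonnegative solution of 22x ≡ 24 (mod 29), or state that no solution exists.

gcd(29, 22) = 1  (29 = 1·22 + 7, 22 = 3·7 + 1, 7 = 7·1).
1 divides 24, so solutions exist.
Back-substituting, 22·(4) + 29·(-3) = 1.
So 22·(4) ≡ 1 (mod 29); multiply by 24: x ≡ 96 (mod 29).
Smallest nonnegative: x = 96 mod 29 = 9.

9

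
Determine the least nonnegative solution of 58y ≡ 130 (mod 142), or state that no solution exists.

61

gcd(142, 58) = 2  (142 = 2*58 + 26, 58 = 2*26 + 6, 26 = 4*6 + 2, 6 = 3*2).
2 divides 130, so solutions exist.
Back-substituting, 58*(-22) + 142*(9) = 2.
So 58*(-22) ≡ 2 (mod 142); multiply by 65: y ≡ -1430 (mod 71).
Smallest nonnegative: y = -1430 mod 71 = 61.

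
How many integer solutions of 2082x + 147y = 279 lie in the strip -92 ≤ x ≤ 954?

21

gcd(2082, 147) = 3.
By Bézout, 2082*(-6) + 147*(85) = 3.
Particular solution: (30, -423).
General solution: x = 30 + 49t, y = -423 - 694t for integer t.
-92 ≤ 30 + 49t ≤ 954 gives t ∈ [-2, 18], which is 21 values.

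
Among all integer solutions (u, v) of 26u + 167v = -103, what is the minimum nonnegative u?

41

gcd(167, 26) = 1  (167 = 6*26 + 11, 26 = 2*11 + 4, 11 = 2*4 + 3, 4 = 1*3 + 1, 3 = 3*1).
1 divides -103, so solutions exist.
Back-substituting, 26*(45) + 167*(-7) = 1.
Scale by -103/1 = -103: (u₀, v₀) = (-4635, 721).
General solution: u = -4635 + 167t, v = 721 - 26t for integer t.
u ≥ 0: smallest is -4635 mod 167 = 41 (at t = 28), with v = -7.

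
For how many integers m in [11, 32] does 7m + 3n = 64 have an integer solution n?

7

gcd(7, 3) = 1.
By Bézout, 7·(1) + 3·(-2) = 1.
Particular solution: (1, 19).
General solution: m = 1 + 3t, n = 19 - 7t for integer t.
11 ≤ 1 + 3t ≤ 32 gives t ∈ [4, 10], which is 7 values.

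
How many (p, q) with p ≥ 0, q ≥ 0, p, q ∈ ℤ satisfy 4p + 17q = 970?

gcd(17, 4) = 1  (17 = 4*4 + 1, 4 = 4*1).
Back-substituting, 4*(-4) + 17*(1) = 1.
Scale by 970: one solution is (-3880, 970). Reduce p mod 17: (13, 54).
General: p = 13 + 17t, q = 54 - 4t.
p ≥ 0 ⇒ t ≥ 0; q ≥ 0 ⇒ t ≤ 13. So t ∈ [0, 13]: 14 solutions.

14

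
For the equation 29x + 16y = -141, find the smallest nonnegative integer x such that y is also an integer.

15

gcd(29, 16) = 1  (29 = 1×16 + 13, 16 = 1×13 + 3, 13 = 4×3 + 1, 3 = 3×1).
1 divides -141, so solutions exist.
Back-substituting, 29×(5) + 16×(-9) = 1.
Scale by -141/1 = -141: (x₀, y₀) = (-705, 1269).
General solution: x = -705 + 16t, y = 1269 - 29t for integer t.
x ≥ 0: smallest is -705 mod 16 = 15 (at t = 45), with y = -36.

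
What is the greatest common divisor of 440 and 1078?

22

gcd(1078, 440) = 22  (1078 = 2×440 + 198, 440 = 2×198 + 44, 198 = 4×44 + 22, 44 = 2×22).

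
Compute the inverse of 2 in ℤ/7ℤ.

gcd(7, 2):
  7 = 3*2 + 1
  2 = 2*1
so gcd(7, 2) = 1.
Back-substitute for Bézout coefficients:
  1 = 7 - 3*2
  ... = 2*(-3) + 7*(1)
So 2*-3 ≡ 1 (mod 7), and -3 mod 7 = 4.

4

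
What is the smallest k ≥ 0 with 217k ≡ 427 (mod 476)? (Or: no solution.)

59

gcd(476, 217) = 7.
7 divides 427, so solutions exist.
By Bézout, 217·(11) + 476·(-5) = 7.
So 217·(11) ≡ 7 (mod 476); multiply by 61: k ≡ 671 (mod 68).
Smallest nonnegative: k = 671 mod 68 = 59.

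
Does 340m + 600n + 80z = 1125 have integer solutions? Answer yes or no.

gcd(600, 340):
  600 = 1*340 + 260
  340 = 1*260 + 80
  260 = 3*80 + 20
  80 = 4*20
so gcd(600, 340) = 20.
gcd(20, 80) = 20.
20 does not divide 1125 (remainder 5), so no integer solutions.

no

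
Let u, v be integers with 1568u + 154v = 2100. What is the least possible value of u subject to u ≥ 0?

gcd(1568, 154) = 14.
14 divides 2100, so solutions exist.
By Bézout, 1568*(-5) + 154*(51) = 14.
Scale by 2100/14 = 150: (u₀, v₀) = (-750, 7650).
General solution: u = -750 + 11t, v = 7650 - 112t for integer t.
u ≥ 0: smallest is -750 mod 11 = 9 (at t = 69), with v = -78.

9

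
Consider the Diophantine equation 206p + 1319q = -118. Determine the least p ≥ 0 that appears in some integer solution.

819

gcd(1319, 206) = 1.
1 divides -118, so solutions exist.
By Bézout, 206·(429) + 1319·(-67) = 1.
Scale by -118/1 = -118: (p₀, q₀) = (-50622, 7906).
General solution: p = -50622 + 1319t, q = 7906 - 206t for integer t.
p ≥ 0: smallest is -50622 mod 1319 = 819 (at t = 39), with q = -128.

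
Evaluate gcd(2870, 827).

gcd(2870, 827) = 1  (2870 = 3·827 + 389, 827 = 2·389 + 49, 389 = 7·49 + 46, 49 = 1·46 + 3, 46 = 15·3 + 1, 3 = 3·1).

1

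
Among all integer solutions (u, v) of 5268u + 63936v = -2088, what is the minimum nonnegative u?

gcd(63936, 5268) = 12.
12 divides -2088, so solutions exist.
By Bézout, 5268*(1687) + 63936*(-139) = 12.
Scale by -2088/12 = -174: (u₀, v₀) = (-293538, 24186).
General solution: u = -293538 + 5328t, v = 24186 - 439t for integer t.
u ≥ 0: smallest is -293538 mod 5328 = 4830 (at t = 56), with v = -398.

4830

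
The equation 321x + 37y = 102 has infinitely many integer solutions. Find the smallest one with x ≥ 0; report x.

10

gcd(321, 37) = 1  (321 = 8*37 + 25, 37 = 1*25 + 12, 25 = 2*12 + 1, 12 = 12*1).
1 divides 102, so solutions exist.
Back-substituting, 321*(3) + 37*(-26) = 1.
Scale by 102/1 = 102: (x₀, y₀) = (306, -2652).
General solution: x = 306 + 37t, y = -2652 - 321t for integer t.
x ≥ 0: smallest is 306 mod 37 = 10 (at t = -8), with y = -84.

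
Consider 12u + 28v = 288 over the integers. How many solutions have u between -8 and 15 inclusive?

gcd(28, 12) = 4.
By Bézout, 12*(-2) + 28*(1) = 4.
Particular solution: (3, 9).
General solution: u = 3 + 7t, v = 9 - 3t for integer t.
-8 ≤ 3 + 7t ≤ 15 gives t ∈ [-1, 1], which is 3 values.

3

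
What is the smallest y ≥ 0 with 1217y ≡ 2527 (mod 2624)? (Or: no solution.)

2335

gcd(2624, 1217) = 1.
1 divides 2527, so solutions exist.
By Bézout, 1217×(-511) + 2624×(237) = 1.
So 1217×(-511) ≡ 1 (mod 2624); multiply by 2527: y ≡ -1291297 (mod 2624).
Smallest nonnegative: y = -1291297 mod 2624 = 2335.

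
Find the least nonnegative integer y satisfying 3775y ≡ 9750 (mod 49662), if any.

30918

gcd(49662, 3775) = 1  (49662 = 13×3775 + 587, 3775 = 6×587 + 253, 587 = 2×253 + 81, 253 = 3×81 + 10, 81 = 8×10 + 1, 10 = 10×1).
1 divides 9750, so solutions exist.
Back-substituting, 3775×(-4907) + 49662×(373) = 1.
So 3775×(-4907) ≡ 1 (mod 49662); multiply by 9750: y ≡ -47843250 (mod 49662).
Smallest nonnegative: y = -47843250 mod 49662 = 30918.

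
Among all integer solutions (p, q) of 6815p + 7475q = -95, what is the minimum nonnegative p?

1212

gcd(7475, 6815) = 5  (7475 = 1*6815 + 660, 6815 = 10*660 + 215, 660 = 3*215 + 15, 215 = 14*15 + 5, 15 = 3*5).
5 divides -95, so solutions exist.
Back-substituting, 6815*(487) + 7475*(-444) = 5.
Scale by -95/5 = -19: (p₀, q₀) = (-9253, 8436).
General solution: p = -9253 + 1495t, q = 8436 - 1363t for integer t.
p ≥ 0: smallest is -9253 mod 1495 = 1212 (at t = 7), with q = -1105.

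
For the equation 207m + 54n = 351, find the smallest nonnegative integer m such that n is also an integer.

3

gcd(207, 54):
  207 = 3·54 + 45
  54 = 1·45 + 9
  45 = 5·9
so gcd(207, 54) = 9.
9 divides 351, so solutions exist.
Back-substitute for Bézout coefficients:
  9 = 54 - 1·45
  ... = 207·(-1) + 54·(4)
Scale by 351/9 = 39: (m₀, n₀) = (-39, 156).
General solution: m = -39 + 6t, n = 156 - 23t for integer t.
m ≥ 0: smallest is -39 mod 6 = 3 (at t = 7), with n = -5.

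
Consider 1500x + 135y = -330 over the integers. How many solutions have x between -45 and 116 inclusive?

18

gcd(1500, 135) = 15  (1500 = 11·135 + 15, 135 = 9·15).
Back-substituting, 1500·(1) + 135·(-11) = 15.
Scale by -22: particular solution (-22, 242); reduce x mod 9: (5, -58).
General solution: x = 5 + 9t, y = -58 - 100t for integer t.
-45 ≤ 5 + 9t ≤ 116 gives t ∈ [-5, 12], which is 18 values.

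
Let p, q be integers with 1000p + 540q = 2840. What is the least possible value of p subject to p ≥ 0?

5

gcd(1000, 540) = 20  (1000 = 1·540 + 460, 540 = 1·460 + 80, 460 = 5·80 + 60, 80 = 1·60 + 20, 60 = 3·20).
20 divides 2840, so solutions exist.
Back-substituting, 1000·(-7) + 540·(13) = 20.
Scale by 2840/20 = 142: (p₀, q₀) = (-994, 1846).
General solution: p = -994 + 27t, q = 1846 - 50t for integer t.
p ≥ 0: smallest is -994 mod 27 = 5 (at t = 37), with q = -4.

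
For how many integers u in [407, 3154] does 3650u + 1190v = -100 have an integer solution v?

23

gcd(3650, 1190):
  3650 = 3×1190 + 80
  1190 = 14×80 + 70
  80 = 1×70 + 10
  70 = 7×10
so gcd(3650, 1190) = 10.
Back-substitute for Bézout coefficients:
  10 = 80 - 1×70
  ... = 3650×(15) + 1190×(-46)
Scale by -10: particular solution (-150, 460); reduce u mod 119: (88, -270).
General solution: u = 88 + 119t, v = -270 - 365t for integer t.
407 ≤ 88 + 119t ≤ 3154 gives t ∈ [3, 25], which is 23 values.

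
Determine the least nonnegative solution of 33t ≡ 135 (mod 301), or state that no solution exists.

223

gcd(301, 33) = 1  (301 = 9×33 + 4, 33 = 8×4 + 1, 4 = 4×1).
1 divides 135, so solutions exist.
Back-substituting, 33×(73) + 301×(-8) = 1.
So 33×(73) ≡ 1 (mod 301); multiply by 135: t ≡ 9855 (mod 301).
Smallest nonnegative: t = 9855 mod 301 = 223.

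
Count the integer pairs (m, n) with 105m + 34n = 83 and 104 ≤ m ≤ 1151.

31

gcd(105, 34):
  105 = 3×34 + 3
  34 = 11×3 + 1
  3 = 3×1
so gcd(105, 34) = 1.
Back-substitute for Bézout coefficients:
  1 = 34 - 11×3
  ... = 105×(-11) + 34×(34)
Scale by 83: particular solution (-913, 2822); reduce m mod 34: (5, -13).
General solution: m = 5 + 34t, n = -13 - 105t for integer t.
104 ≤ 5 + 34t ≤ 1151 gives t ∈ [3, 33], which is 31 values.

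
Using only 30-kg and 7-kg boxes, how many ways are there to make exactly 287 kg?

2

Need nonnegative integers with 30j + 7k = 287.
gcd(30, 7) = 1, and 30·(-3) + 7·(13) = 1.
So (j₀, k₀) = (-861, 3731); general j = -861 + 7t, k = 3731 - 30t.
j ≥ 0 ⇒ t ≥ 123; k ≥ 0 ⇒ t ≤ 124. That's 2 values of t.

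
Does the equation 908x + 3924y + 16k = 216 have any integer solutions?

yes

gcd(3924, 908) = 4  (3924 = 4·908 + 292, 908 = 3·292 + 32, 292 = 9·32 + 4, 32 = 8·4).
gcd(4, 16) = 4.
4 divides 216, so integer solutions exist.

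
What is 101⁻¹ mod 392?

gcd(392, 101) = 1.
By Bézout, 101·(-163) + 392·(42) = 1.
So 101·-163 ≡ 1 (mod 392), and -163 mod 392 = 229.

229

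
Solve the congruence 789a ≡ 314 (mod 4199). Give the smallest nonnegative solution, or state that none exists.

gcd(4199, 789) = 1  (4199 = 5·789 + 254, 789 = 3·254 + 27, 254 = 9·27 + 11, 27 = 2·11 + 5, 11 = 2·5 + 1, 5 = 5·1).
1 divides 314, so solutions exist.
Back-substituting, 789·(-777) + 4199·(146) = 1.
So 789·(-777) ≡ 1 (mod 4199); multiply by 314: a ≡ -243978 (mod 4199).
Smallest nonnegative: a = -243978 mod 4199 = 3763.

3763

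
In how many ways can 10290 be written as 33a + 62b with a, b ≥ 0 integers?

gcd(62, 33) = 1  (62 = 1·33 + 29, 33 = 1·29 + 4, 29 = 7·4 + 1, 4 = 4·1).
Back-substituting, 33·(-15) + 62·(8) = 1.
Scale by 10290: one solution is (-154350, 82320). Reduce a mod 62: (30, 150).
General: a = 30 + 62t, b = 150 - 33t.
a ≥ 0 ⇒ t ≥ 0; b ≥ 0 ⇒ t ≤ 4. So t ∈ [0, 4]: 5 solutions.

5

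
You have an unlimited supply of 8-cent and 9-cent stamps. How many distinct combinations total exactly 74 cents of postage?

1

Need nonnegative integers with 8j + 9k = 74.
gcd(8, 9) = 1, and 8·(-1) + 9·(1) = 1.
So (j₀, k₀) = (-74, 74); general j = -74 + 9t, k = 74 - 8t.
j ≥ 0 ⇒ t ≥ 9; k ≥ 0 ⇒ t ≤ 9. That's 1 value of t.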